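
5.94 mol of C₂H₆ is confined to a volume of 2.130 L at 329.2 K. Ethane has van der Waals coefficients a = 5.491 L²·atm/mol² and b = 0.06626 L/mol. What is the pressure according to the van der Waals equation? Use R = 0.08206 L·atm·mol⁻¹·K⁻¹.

P = nRT/(V − nb) − a n²/V²
nRT/(V − nb) = (5.94)(0.08206)(329.2)/(2.130 − 5.94×0.06626) = 160.46/1.7364 = 92.410 atm
a n²/V² = (5.491)(5.94)²/(2.130)² = 42.704 atm
P = 92.410 − 42.704 = 49.71 atm

P ≈ 49.71 atm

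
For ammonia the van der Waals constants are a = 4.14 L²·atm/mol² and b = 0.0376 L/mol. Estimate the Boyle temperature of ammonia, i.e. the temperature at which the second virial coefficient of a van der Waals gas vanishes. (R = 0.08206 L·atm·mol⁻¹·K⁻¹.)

T_B ≈ 1342 K

For a van der Waals gas the second virial coefficient B₂ = b − a/(RT) vanishes at T_B = a/(Rb).
T_B = 4.14/(0.08206×0.0376) = 4.14/0.0030855 = 1342 K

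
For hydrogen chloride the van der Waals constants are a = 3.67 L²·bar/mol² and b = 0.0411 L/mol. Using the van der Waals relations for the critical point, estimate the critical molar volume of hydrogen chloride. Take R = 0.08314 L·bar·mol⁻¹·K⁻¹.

For a van der Waals gas, V_m,c = 3b.
V_m,c = 3×0.0411 = 0.1233 L/mol

V_m,c ≈ 0.1233 L/mol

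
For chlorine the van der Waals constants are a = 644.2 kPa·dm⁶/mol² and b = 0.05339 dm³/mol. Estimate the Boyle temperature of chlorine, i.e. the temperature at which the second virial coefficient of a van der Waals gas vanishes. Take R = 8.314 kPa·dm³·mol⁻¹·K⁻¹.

T_B ≈ 1451 K

For a van der Waals gas the second virial coefficient B₂ = b − a/(RT) vanishes at T_B = a/(Rb).
T_B = 644.2/(8.314×0.05339) = 644.2/0.44388 = 1451 K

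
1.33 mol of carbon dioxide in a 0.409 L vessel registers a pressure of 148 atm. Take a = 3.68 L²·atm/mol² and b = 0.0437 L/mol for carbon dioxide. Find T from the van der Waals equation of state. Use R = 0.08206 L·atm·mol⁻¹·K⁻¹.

T = (P + a n²/V²)(V − nb)/(nR)
P + a n²/V² = 148 + (3.68)(1.33)²/(0.409)² = 186.91 atm
V − nb = 0.409 − (1.33)(0.0437) = 0.35088 L
T = (186.91)(0.35088)/((1.33)(0.08206)) = 600.9 K

T ≈ 600.9 K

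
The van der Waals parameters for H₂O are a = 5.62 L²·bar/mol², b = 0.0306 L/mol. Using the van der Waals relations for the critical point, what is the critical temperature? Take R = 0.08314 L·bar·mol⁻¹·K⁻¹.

T_c ≈ 654.5 K

For a van der Waals gas, T_c = 8a/(27Rb).
T_c = 8×5.62/(27×0.08314×0.0306) = 44.960/0.068690 = 654.5 K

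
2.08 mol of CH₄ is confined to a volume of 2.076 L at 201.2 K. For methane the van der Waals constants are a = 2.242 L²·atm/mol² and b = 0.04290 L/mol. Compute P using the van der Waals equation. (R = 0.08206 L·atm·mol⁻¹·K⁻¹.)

P ≈ 15.03 atm

P = nRT/(V − nb) − a n²/V²
nRT/(V − nb) = (2.08)(0.08206)(201.2)/(2.076 − 2.08×0.04290) = 34.342/1.9868 = 17.285 atm
a n²/V² = (2.242)(2.08)²/(2.076)² = 2.2506 atm
P = 17.285 − 2.2506 = 15.03 atm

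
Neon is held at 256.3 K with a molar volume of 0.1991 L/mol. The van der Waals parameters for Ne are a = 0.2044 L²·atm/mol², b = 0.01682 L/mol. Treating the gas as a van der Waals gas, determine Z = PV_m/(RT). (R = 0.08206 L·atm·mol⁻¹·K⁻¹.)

P = RT/(V_m − b) − a/V_m² = (0.08206)(256.3)/(0.1991 − 0.01682) − 0.2044/(0.1991)²
  = 21.032/0.18228 − 5.1563 = 115.38 − 5.1563 = 110.22 atm
Z = PV_m/(RT) = (110.22)(0.1991)/((0.08206)(256.3)) = 21.945/21.032 = 1.043

Z ≈ 1.043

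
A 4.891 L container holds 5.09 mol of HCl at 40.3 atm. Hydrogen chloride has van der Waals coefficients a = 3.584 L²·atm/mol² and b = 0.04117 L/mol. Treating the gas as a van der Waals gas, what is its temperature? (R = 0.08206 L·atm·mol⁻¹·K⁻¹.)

T ≈ 495.2 K

T = (P + a n²/V²)(V − nb)/(nR)
P + a n²/V² = 40.3 + (3.584)(5.09)²/(4.891)² = 44.182 atm
V − nb = 4.891 − (5.09)(0.04117) = 4.6814 L
T = (44.182)(4.6814)/((5.09)(0.08206)) = 495.2 K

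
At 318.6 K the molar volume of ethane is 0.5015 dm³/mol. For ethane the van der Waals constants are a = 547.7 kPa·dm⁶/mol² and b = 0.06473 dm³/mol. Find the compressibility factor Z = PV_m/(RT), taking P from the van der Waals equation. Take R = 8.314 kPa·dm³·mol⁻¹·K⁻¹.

Z ≈ 0.7359

P = RT/(V_m − b) − a/V_m² = (8.314)(318.6)/(0.5015 − 0.06473) − 547.7/(0.5015)²
  = 2648.8/0.43677 − 2177.7 = 6064.5 − 2177.7 = 3886.8 kPa
Z = PV_m/(RT) = (3886.8)(0.5015)/((8.314)(318.6)) = 1949.2/2648.8 = 0.7359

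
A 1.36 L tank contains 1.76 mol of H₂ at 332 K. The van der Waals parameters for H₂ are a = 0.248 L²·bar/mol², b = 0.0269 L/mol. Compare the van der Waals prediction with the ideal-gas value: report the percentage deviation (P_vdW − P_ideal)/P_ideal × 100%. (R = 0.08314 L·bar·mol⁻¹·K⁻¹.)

2.44 %

Ideal: P_ideal = nRT/V = (1.76)(0.08314)(332)/1.36 = 35.7209 bar
vdW: P = nRT/(V − nb) − a n²/V² = 48.5804/1.31266 − 0.768205/1.84960 = 37.0091 − 0.415336 = 36.5938 bar
% deviation = (36.5938 − 35.7209)/35.7209 × 100% = 2.44%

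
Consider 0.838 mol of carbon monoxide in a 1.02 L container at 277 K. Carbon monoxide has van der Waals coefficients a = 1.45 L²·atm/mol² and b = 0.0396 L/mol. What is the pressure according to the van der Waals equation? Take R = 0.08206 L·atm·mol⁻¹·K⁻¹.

P ≈ 18.32 atm

P = nRT/(V − nb) − a n²/V²
nRT/(V − nb) = (0.838)(0.08206)(277)/(1.02 − 0.838×0.0396) = 19.048/0.98682 = 19.302 atm
a n²/V² = (1.45)(0.838)²/(1.02)² = 0.97871 atm
P = 19.302 − 0.97871 = 18.32 atm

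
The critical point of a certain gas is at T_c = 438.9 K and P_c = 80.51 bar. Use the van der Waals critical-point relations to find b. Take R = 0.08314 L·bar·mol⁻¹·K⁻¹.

b ≈ 0.05665 L/mol

From T_c = 8a/(27Rb) and P_c = a/(27b²): b = R T_c/(8 P_c).
b = (0.08314)(438.9)/(8×80.51) = 36.490/644.08 = 0.05665 L/mol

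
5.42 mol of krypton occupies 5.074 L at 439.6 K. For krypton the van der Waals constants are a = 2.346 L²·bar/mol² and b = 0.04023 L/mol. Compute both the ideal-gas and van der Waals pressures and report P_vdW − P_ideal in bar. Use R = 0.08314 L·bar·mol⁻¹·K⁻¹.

Ideal: P_ideal = nRT/V = (5.42)(0.08314)(439.6)/5.074 = 39.0406 bar
vdW: P = nRT/(V − nb) − a n²/V² = 198.092/4.85595 − 68.9170/25.7455 = 40.7937 − 2.67686 = 38.1168 bar
ΔP = 38.1168 − 39.0406 = -0.924 bar

ΔP ≈ -0.924 bar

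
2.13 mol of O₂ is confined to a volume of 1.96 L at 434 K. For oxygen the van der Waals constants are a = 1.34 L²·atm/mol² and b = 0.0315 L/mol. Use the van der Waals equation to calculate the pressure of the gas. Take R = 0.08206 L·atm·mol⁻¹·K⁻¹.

P ≈ 38.49 atm

P = nRT/(V − nb) − a n²/V²
nRT/(V − nb) = (2.13)(0.08206)(434)/(1.96 − 2.13×0.0315) = 75.858/1.8929 = 40.075 atm
a n²/V² = (1.34)(2.13)²/(1.96)² = 1.5825 atm
P = 40.075 − 1.5825 = 38.49 atm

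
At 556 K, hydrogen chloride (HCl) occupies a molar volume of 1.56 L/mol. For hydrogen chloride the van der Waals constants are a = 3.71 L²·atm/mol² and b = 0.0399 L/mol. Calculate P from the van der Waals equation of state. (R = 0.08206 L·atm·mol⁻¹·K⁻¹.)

P ≈ 28.49 atm

P = RT/(V_m − b) − a/V_m²
RT/(V_m − b) = (0.08206)(556)/(1.56 − 0.0399) = 45.625/1.5201 = 30.014 atm
a/V_m² = 3.71/(1.56)² = 1.5245 atm
P = 30.014 − 1.5245 = 28.49 atm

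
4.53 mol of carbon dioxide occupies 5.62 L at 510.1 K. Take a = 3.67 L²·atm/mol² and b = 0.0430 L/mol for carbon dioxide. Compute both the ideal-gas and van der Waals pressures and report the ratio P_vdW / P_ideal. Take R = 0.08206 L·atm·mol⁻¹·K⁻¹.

P_vdW / P_ideal ≈ 0.9652

Ideal: P_ideal = nRT/V = (4.53)(0.08206)(510.1)/5.62 = 33.7403 atm
vdW: P = nRT/(V − nb) − a n²/V² = 189.620/5.42521 − 75.3117/31.5844 = 34.9516 − 2.38446 = 32.5671 atm
Ratio = 32.5671/33.7403 = 0.9652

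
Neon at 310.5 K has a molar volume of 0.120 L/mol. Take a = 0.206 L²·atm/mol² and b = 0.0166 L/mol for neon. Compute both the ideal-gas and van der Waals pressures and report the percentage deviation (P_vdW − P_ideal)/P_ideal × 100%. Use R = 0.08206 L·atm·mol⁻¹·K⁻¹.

9.32 %

Ideal: P_ideal = RT/V_m = (0.08206)(310.5)/0.120 = 212.330 atm
vdW: P = RT/(V_m − b) − a/V_m² = 25.4796/0.103400 − 0.206/0.0144000 = 246.418 − 14.3056 = 232.112 atm
% deviation = (232.112 − 212.330)/212.330 × 100% = 9.32%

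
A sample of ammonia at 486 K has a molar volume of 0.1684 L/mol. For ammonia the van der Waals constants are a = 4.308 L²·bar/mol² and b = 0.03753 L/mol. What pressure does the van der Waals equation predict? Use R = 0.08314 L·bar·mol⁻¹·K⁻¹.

P = RT/(V_m − b) − a/V_m²
RT/(V_m − b) = (0.08314)(486)/(0.1684 − 0.03753) = 40.406/0.13087 = 308.75 bar
a/V_m² = 4.308/(0.1684)² = 151.91 bar
P = 308.75 − 151.91 = 156.8 bar

P ≈ 156.8 bar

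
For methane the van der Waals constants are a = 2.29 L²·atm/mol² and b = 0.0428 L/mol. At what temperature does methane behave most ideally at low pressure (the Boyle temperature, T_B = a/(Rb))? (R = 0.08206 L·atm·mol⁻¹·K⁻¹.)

For a van der Waals gas the second virial coefficient B₂ = b − a/(RT) vanishes at T_B = a/(Rb).
T_B = 2.29/(0.08206×0.0428) = 2.29/0.0035122 = 652.0 K

T_B ≈ 652.0 K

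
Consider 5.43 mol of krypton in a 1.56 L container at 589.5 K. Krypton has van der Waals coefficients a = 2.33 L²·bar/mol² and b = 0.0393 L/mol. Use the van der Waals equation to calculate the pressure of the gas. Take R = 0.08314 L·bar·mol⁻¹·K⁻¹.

P ≈ 169.4 bar

P = nRT/(V − nb) − a n²/V²
nRT/(V − nb) = (5.43)(0.08314)(589.5)/(1.56 − 5.43×0.0393) = 266.13/1.3466 = 197.63 bar
a n²/V² = (2.33)(5.43)²/(1.56)² = 28.230 bar
P = 197.63 − 28.230 = 169.4 bar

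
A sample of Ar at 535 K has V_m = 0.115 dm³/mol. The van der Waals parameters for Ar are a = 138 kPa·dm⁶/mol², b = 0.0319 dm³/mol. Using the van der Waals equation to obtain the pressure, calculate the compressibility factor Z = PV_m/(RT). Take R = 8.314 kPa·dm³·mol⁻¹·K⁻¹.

P = RT/(V_m − b) − a/V_m² = (8.314)(535)/(0.115 − 0.0319) − 138/(0.115)²
  = 4448.0/0.083100 − 10435 = 53526 − 10435 = 43091 kPa
Z = PV_m/(RT) = (43091)(0.115)/((8.314)(535)) = 4955.5/4448.0 = 1.114

Z ≈ 1.114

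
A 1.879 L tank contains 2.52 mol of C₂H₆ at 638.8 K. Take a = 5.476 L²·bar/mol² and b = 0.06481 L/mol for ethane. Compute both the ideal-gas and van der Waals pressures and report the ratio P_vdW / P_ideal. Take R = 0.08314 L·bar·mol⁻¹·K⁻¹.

Ideal: P_ideal = nRT/V = (2.52)(0.08314)(638.8)/1.879 = 71.2277 bar
vdW: P = nRT/(V − nb) − a n²/V² = 133.837/1.71568 − 34.7748/3.53064 = 78.0081 − 9.84943 = 68.1587 bar
Ratio = 68.1587/71.2277 = 0.9569

P_vdW / P_ideal ≈ 0.9569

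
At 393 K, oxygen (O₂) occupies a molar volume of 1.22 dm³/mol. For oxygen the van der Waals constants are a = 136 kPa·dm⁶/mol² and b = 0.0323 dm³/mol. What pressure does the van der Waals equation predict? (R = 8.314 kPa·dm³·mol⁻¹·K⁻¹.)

P ≈ 2660 kPa

P = RT/(V_m − b) − a/V_m²
RT/(V_m − b) = (8.314)(393)/(1.22 − 0.0323) = 3267.4/1.1877 = 2751.0 kPa
a/V_m² = 136/(1.22)² = 91.373 kPa
P = 2751.0 − 91.373 = 2660 kPa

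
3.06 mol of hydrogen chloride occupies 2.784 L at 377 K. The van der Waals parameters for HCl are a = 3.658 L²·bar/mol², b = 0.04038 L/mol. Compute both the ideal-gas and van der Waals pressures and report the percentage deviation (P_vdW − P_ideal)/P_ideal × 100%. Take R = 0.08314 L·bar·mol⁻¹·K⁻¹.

Ideal: P_ideal = nRT/V = (3.06)(0.08314)(377)/2.784 = 34.4511 bar
vdW: P = nRT/(V − nb) − a n²/V² = 95.9120/2.66044 − 34.2520/7.75066 = 36.0512 − 4.41924 = 31.6320 bar
% deviation = (31.6320 − 34.4511)/34.4511 × 100% = -8.18%

-8.18 %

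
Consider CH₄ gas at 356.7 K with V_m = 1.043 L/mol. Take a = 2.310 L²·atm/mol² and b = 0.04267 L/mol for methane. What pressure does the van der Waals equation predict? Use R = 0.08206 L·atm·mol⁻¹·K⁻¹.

P = RT/(V_m − b) − a/V_m²
RT/(V_m − b) = (0.08206)(356.7)/(1.043 − 0.04267) = 29.271/1.0003 = 29.262 atm
a/V_m² = 2.310/(1.043)² = 2.1235 atm
P = 29.262 − 2.1235 = 27.14 atm

P ≈ 27.14 atm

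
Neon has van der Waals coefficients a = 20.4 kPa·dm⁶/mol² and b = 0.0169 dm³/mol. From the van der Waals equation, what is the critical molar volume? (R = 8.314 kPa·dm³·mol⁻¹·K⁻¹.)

V_m,c ≈ 0.05070 dm³/mol

For a van der Waals gas, V_m,c = 3b.
V_m,c = 3×0.0169 = 0.05070 dm³/mol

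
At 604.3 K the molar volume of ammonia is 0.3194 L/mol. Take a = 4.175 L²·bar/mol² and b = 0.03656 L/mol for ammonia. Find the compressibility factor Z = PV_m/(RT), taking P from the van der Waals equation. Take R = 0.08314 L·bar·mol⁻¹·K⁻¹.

Z ≈ 0.8691

P = RT/(V_m − b) − a/V_m² = (0.08314)(604.3)/(0.3194 − 0.03656) − 4.175/(0.3194)²
  = 50.242/0.28284 − 40.925 = 177.63 − 40.925 = 136.71 bar
Z = PV_m/(RT) = (136.71)(0.3194)/((0.08314)(604.3)) = 43.665/50.242 = 0.8691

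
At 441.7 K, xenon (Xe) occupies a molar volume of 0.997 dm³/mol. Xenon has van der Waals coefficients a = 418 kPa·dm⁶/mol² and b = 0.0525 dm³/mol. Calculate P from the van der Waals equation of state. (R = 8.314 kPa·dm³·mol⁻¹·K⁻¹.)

P ≈ 3468 kPa

P = RT/(V_m − b) − a/V_m²
RT/(V_m − b) = (8.314)(441.7)/(0.997 − 0.0525) = 3672.3/0.94450 = 3888.1 kPa
a/V_m² = 418/(0.997)² = 420.52 kPa
P = 3888.1 − 420.52 = 3468 kPa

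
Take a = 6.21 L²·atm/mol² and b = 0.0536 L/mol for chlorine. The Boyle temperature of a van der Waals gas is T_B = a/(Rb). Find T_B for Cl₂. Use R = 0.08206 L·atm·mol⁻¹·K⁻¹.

For a van der Waals gas the second virial coefficient B₂ = b − a/(RT) vanishes at T_B = a/(Rb).
T_B = 6.21/(0.08206×0.0536) = 6.21/0.0043984 = 1412 K

T_B ≈ 1412 K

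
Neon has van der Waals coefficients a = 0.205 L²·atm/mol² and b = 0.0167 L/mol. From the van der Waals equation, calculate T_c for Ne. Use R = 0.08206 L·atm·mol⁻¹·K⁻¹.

T_c ≈ 44.32 K

For a van der Waals gas, T_c = 8a/(27Rb).
T_c = 8×0.205/(27×0.08206×0.0167) = 1.6400/0.037001 = 44.32 K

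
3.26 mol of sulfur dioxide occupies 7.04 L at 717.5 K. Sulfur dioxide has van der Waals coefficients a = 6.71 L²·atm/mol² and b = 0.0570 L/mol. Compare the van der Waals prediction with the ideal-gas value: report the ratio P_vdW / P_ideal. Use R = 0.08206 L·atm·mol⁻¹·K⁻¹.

P_vdW / P_ideal ≈ 0.9743

Ideal: P_ideal = nRT/V = (3.26)(0.08206)(717.5)/7.04 = 27.2646 atm
vdW: P = nRT/(V − nb) − a n²/V² = 191.942/6.85418 − 71.3112/49.5616 = 28.0036 − 1.43884 = 26.5648 atm
Ratio = 26.5648/27.2646 = 0.9743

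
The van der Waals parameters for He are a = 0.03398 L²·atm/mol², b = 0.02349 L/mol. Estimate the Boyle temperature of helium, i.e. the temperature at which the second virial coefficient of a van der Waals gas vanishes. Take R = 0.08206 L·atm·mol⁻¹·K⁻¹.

For a van der Waals gas the second virial coefficient B₂ = b − a/(RT) vanishes at T_B = a/(Rb).
T_B = 0.03398/(0.08206×0.02349) = 0.03398/0.0019276 = 17.63 K

T_B ≈ 17.63 K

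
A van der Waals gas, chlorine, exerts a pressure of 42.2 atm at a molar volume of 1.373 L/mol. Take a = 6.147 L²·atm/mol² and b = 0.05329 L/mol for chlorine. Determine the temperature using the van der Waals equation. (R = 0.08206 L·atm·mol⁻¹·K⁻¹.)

T = (P + a/V_m²)(V_m − b)/R
P + a/V_m² = 42.2 + 6.147/(1.373)² = 45.461 atm
V_m − b = 1.373 − 0.05329 = 1.3197 L/mol
T = (45.461)(1.3197)/0.08206 = 731.1 K

T ≈ 731.1 K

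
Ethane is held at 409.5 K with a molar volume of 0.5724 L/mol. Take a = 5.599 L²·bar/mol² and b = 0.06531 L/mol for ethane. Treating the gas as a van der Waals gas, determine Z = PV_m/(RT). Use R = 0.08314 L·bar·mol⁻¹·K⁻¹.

P = RT/(V_m − b) − a/V_m² = (0.08314)(409.5)/(0.5724 − 0.06531) − 5.599/(0.5724)²
  = 34.046/0.50709 − 17.089 = 67.140 − 17.089 = 50.051 bar
Z = PV_m/(RT) = (50.051)(0.5724)/((0.08314)(409.5)) = 28.649/34.046 = 0.8415

Z ≈ 0.8415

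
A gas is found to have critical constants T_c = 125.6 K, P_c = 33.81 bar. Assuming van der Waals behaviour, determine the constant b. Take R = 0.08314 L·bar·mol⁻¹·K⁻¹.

b ≈ 0.03861 L/mol

From T_c = 8a/(27Rb) and P_c = a/(27b²): b = R T_c/(8 P_c).
b = (0.08314)(125.6)/(8×33.81) = 10.442/270.48 = 0.03861 L/mol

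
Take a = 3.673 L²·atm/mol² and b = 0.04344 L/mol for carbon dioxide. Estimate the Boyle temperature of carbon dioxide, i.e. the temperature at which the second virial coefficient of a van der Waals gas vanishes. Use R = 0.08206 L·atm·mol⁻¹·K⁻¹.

T_B ≈ 1030 K

For a van der Waals gas the second virial coefficient B₂ = b − a/(RT) vanishes at T_B = a/(Rb).
T_B = 3.673/(0.08206×0.04344) = 3.673/0.0035647 = 1030 K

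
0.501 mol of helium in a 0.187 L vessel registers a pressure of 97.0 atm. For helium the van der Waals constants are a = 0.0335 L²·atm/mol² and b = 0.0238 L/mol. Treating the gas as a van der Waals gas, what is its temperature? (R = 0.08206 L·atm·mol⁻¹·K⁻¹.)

T ≈ 414.1 K

T = (P + a n²/V²)(V − nb)/(nR)
P + a n²/V² = 97.0 + (0.0335)(0.501)²/(0.187)² = 97.240 atm
V − nb = 0.187 − (0.501)(0.0238) = 0.17508 L
T = (97.240)(0.17508)/((0.501)(0.08206)) = 414.1 K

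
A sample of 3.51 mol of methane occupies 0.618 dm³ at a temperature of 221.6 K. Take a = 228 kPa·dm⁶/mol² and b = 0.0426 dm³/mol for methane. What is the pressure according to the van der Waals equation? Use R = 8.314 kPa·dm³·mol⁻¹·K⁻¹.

P ≈ 6449 kPa

P = nRT/(V − nb) − a n²/V²
nRT/(V − nb) = (3.51)(8.314)(221.6)/(0.618 − 3.51×0.0426) = 6466.8/0.46847 = 13804 kPa
a n²/V² = (228)(3.51)²/(0.618)² = 7354.8 kPa
P = 13804 − 7354.8 = 6449 kPa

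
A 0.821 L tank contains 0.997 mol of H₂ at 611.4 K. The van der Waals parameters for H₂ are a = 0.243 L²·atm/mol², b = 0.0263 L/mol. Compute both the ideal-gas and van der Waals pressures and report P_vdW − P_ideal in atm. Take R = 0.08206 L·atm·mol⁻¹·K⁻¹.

Ideal: P_ideal = nRT/V = (0.997)(0.08206)(611.4)/0.821 = 60.9269 atm
vdW: P = nRT/(V − nb) − a n²/V² = 50.0210/0.794779 − 0.241544/0.674041 = 62.9370 − 0.358352 = 62.5786 atm
ΔP = 62.5786 − 60.9269 = 1.652 atm

ΔP ≈ 1.652 atm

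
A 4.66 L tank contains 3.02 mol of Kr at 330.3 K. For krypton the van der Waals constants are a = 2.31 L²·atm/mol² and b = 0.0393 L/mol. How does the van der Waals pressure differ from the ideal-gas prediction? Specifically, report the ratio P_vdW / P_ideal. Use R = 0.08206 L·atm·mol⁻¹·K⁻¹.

Ideal: P_ideal = nRT/V = (3.02)(0.08206)(330.3)/4.66 = 17.5655 atm
vdW: P = nRT/(V − nb) − a n²/V² = 81.8553/4.54131 − 21.0681/21.7156 = 18.0246 − 0.970183 = 17.0544 atm
Ratio = 17.0544/17.5655 = 0.9709

P_vdW / P_ideal ≈ 0.9709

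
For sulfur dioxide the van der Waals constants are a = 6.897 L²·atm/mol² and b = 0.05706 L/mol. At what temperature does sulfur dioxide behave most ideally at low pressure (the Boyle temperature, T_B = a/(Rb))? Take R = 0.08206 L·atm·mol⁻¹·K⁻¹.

T_B ≈ 1473 K

For a van der Waals gas the second virial coefficient B₂ = b − a/(RT) vanishes at T_B = a/(Rb).
T_B = 6.897/(0.08206×0.05706) = 6.897/0.0046823 = 1473 K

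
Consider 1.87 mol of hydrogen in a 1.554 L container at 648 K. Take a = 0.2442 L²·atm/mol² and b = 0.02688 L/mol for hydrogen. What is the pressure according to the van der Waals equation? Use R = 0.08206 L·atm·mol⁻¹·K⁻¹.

P = nRT/(V − nb) − a n²/V²
nRT/(V − nb) = (1.87)(0.08206)(648)/(1.554 − 1.87×0.02688) = 99.437/1.5037 = 66.128 atm
a n²/V² = (0.2442)(1.87)²/(1.554)² = 0.35361 atm
P = 66.128 − 0.35361 = 65.77 atm

P ≈ 65.77 atm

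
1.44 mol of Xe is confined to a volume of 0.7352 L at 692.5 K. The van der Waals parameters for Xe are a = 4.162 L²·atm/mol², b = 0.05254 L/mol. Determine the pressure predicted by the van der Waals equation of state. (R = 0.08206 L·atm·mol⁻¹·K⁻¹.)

P = nRT/(V − nb) − a n²/V²
nRT/(V − nb) = (1.44)(0.08206)(692.5)/(0.7352 − 1.44×0.05254) = 81.830/0.65954 = 124.07 atm
a n²/V² = (4.162)(1.44)²/(0.7352)² = 15.967 atm
P = 124.07 − 15.967 = 108.1 atm

P ≈ 108.1 atm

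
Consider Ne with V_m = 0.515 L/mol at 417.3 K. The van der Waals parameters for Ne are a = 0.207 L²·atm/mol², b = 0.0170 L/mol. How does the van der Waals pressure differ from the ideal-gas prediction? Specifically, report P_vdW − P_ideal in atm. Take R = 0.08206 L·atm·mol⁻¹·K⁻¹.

ΔP ≈ 1.489 atm

Ideal: P_ideal = RT/V_m = (0.08206)(417.3)/0.515 = 66.4925 atm
vdW: P = RT/(V_m − b) − a/V_m² = 34.2436/0.498000 − 0.207/0.265225 = 68.7622 − 0.780469 = 67.9817 atm
ΔP = 67.9817 − 66.4925 = 1.489 atm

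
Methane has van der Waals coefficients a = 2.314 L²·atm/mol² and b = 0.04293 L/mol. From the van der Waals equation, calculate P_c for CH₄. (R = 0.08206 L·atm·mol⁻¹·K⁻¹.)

For a van der Waals gas, P_c = a/(27b²).
P_c = 2.314/(27×(0.04293)²) = 2.314/0.049761 = 46.50 atm

P_c ≈ 46.50 atm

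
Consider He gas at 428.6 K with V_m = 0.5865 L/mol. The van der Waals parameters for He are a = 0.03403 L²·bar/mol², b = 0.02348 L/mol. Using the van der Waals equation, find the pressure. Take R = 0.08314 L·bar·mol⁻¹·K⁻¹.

P ≈ 63.19 bar

P = RT/(V_m − b) − a/V_m²
RT/(V_m − b) = (0.08314)(428.6)/(0.5865 − 0.02348) = 35.634/0.56302 = 63.291 bar
a/V_m² = 0.03403/(0.5865)² = 0.098930 bar
P = 63.291 − 0.098930 = 63.19 bar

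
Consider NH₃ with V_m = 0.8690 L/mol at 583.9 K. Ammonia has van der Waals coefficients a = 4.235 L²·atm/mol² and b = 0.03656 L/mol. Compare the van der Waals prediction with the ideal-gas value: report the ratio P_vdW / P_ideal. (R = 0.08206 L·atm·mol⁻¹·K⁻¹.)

P_vdW / P_ideal ≈ 0.9422

Ideal: P_ideal = RT/V_m = (0.08206)(583.9)/0.8690 = 55.1379 atm
vdW: P = RT/(V_m − b) − a/V_m² = 47.9148/0.832440 − 4.235/0.755161 = 57.5595 − 5.60808 = 51.9514 atm
Ratio = 51.9514/55.1379 = 0.9422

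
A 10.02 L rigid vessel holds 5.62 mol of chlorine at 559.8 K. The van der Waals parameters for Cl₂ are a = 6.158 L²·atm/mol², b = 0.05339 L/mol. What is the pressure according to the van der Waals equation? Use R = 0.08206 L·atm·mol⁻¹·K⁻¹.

P = nRT/(V − nb) − a n²/V²
nRT/(V − nb) = (5.62)(0.08206)(559.8)/(10.02 − 5.62×0.05339) = 258.17/9.7199 = 26.561 atm
a n²/V² = (6.158)(5.62)²/(10.02)² = 1.9372 atm
P = 26.561 − 1.9372 = 24.62 atm

P ≈ 24.62 atm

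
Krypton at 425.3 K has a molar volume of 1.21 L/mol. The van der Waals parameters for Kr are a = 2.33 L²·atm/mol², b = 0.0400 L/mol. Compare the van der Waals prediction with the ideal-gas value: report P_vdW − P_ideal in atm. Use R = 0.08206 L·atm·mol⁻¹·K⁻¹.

ΔP ≈ -0.605 atm

Ideal: P_ideal = RT/V_m = (0.08206)(425.3)/1.21 = 28.8431 atm
vdW: P = RT/(V_m − b) − a/V_m² = 34.9001/1.17000 − 2.33/1.46410 = 29.8291 − 1.59142 = 28.2377 atm
ΔP = 28.2377 − 28.8431 = -0.605 atm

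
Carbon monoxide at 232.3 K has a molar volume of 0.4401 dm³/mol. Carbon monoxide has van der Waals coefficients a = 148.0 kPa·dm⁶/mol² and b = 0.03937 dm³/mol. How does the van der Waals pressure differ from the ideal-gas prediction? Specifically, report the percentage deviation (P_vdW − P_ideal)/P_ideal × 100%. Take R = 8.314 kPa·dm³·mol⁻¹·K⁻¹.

-7.59 %

Ideal: P_ideal = RT/V_m = (8.314)(232.3)/0.4401 = 4388.42 kPa
vdW: P = RT/(V_m − b) − a/V_m² = 1931.34/0.400730 − 148.0/0.193688 = 4819.55 − 764.115 = 4055.44 kPa
% deviation = (4055.44 − 4388.42)/4388.42 × 100% = -7.59%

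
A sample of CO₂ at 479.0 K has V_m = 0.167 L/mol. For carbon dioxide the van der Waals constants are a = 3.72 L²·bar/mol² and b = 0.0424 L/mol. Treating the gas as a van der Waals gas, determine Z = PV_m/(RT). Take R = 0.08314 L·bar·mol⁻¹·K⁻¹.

Z ≈ 0.7809

P = RT/(V_m − b) − a/V_m² = (0.08314)(479.0)/(0.167 − 0.0424) − 3.72/(0.167)²
  = 39.824/0.12460 − 133.39 = 319.61 − 133.39 = 186.22 bar
Z = PV_m/(RT) = (186.22)(0.167)/((0.08314)(479.0)) = 31.099/39.824 = 0.7809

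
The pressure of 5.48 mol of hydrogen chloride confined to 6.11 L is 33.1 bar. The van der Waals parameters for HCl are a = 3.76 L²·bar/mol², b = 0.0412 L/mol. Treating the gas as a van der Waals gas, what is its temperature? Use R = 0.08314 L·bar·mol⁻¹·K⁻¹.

T = (P + a n²/V²)(V − nb)/(nR)
P + a n²/V² = 33.1 + (3.76)(5.48)²/(6.11)² = 36.125 bar
V − nb = 6.11 − (5.48)(0.0412) = 5.8842 L
T = (36.125)(5.8842)/((5.48)(0.08314)) = 466.6 K

T ≈ 466.6 K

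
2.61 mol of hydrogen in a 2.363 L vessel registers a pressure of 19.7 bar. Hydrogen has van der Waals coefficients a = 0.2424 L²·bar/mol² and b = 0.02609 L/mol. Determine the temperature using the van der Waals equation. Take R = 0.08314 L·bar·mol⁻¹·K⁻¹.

T = (P + a n²/V²)(V − nb)/(nR)
P + a n²/V² = 19.7 + (0.2424)(2.61)²/(2.363)² = 19.996 bar
V − nb = 2.363 − (2.61)(0.02609) = 2.2949 L
T = (19.996)(2.2949)/((2.61)(0.08314)) = 211.5 K

T ≈ 211.5 K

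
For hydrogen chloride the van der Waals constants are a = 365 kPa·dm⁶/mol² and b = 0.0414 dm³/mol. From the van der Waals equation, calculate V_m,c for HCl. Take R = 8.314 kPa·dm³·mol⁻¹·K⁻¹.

V_m,c ≈ 0.1242 dm³/mol

For a van der Waals gas, V_m,c = 3b.
V_m,c = 3×0.0414 = 0.1242 dm³/mol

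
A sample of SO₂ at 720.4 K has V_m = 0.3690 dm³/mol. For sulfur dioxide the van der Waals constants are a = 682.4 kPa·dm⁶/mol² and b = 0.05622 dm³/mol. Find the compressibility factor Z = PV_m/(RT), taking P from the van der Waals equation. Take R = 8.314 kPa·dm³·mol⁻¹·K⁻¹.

Z ≈ 0.8710

P = RT/(V_m − b) − a/V_m² = (8.314)(720.4)/(0.3690 − 0.05622) − 682.4/(0.3690)²
  = 5989.4/0.31278 − 5011.7 = 19149 − 5011.7 = 14137 kPa
Z = PV_m/(RT) = (14137)(0.3690)/((8.314)(720.4)) = 5216.6/5989.4 = 0.8710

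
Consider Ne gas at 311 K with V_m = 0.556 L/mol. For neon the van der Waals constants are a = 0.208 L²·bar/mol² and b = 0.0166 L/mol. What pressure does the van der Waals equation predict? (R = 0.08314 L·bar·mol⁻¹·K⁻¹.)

P = RT/(V_m − b) − a/V_m²
RT/(V_m − b) = (0.08314)(311)/(0.556 − 0.0166) = 25.857/0.53940 = 47.937 bar
a/V_m² = 0.208/(0.556)² = 0.67284 bar
P = 47.937 − 0.67284 = 47.26 bar

P ≈ 47.26 bar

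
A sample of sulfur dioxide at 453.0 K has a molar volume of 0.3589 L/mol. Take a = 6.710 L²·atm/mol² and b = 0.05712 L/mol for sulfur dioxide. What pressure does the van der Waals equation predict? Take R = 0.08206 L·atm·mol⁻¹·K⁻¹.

P = RT/(V_m − b) − a/V_m²
RT/(V_m − b) = (0.08206)(453.0)/(0.3589 − 0.05712) = 37.173/0.30178 = 123.18 atm
a/V_m² = 6.710/(0.3589)² = 52.093 atm
P = 123.18 − 52.093 = 71.09 atm

P ≈ 71.09 atm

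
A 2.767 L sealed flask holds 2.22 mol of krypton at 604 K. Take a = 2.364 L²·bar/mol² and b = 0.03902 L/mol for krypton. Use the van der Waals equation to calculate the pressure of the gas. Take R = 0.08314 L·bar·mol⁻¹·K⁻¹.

P = nRT/(V − nb) − a n²/V²
nRT/(V − nb) = (2.22)(0.08314)(604)/(2.767 − 2.22×0.03902) = 111.48/2.6804 = 41.591 bar
a n²/V² = (2.364)(2.22)²/(2.767)² = 1.5217 bar
P = 41.591 − 1.5217 = 40.07 bar

P ≈ 40.07 bar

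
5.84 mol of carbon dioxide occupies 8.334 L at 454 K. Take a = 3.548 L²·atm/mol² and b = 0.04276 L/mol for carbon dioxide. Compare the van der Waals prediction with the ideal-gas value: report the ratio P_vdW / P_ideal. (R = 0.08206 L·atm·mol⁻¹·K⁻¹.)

P_vdW / P_ideal ≈ 0.9642

Ideal: P_ideal = nRT/V = (5.84)(0.08206)(454)/8.334 = 26.1064 atm
vdW: P = nRT/(V − nb) − a n²/V² = 217.571/8.08428 − 121.007/69.4556 = 26.9128 − 1.74222 = 25.1706 atm
Ratio = 25.1706/26.1064 = 0.9642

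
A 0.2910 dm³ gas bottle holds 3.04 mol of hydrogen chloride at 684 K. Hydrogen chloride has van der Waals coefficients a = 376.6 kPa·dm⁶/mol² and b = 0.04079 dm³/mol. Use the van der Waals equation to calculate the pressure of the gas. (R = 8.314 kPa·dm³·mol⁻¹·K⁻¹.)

P = nRT/(V − nb) − a n²/V²
nRT/(V − nb) = (3.04)(8.314)(684)/(0.2910 − 3.04×0.04079) = 17288/0.16700 = 103521 kPa
a n²/V² = (376.6)(3.04)²/(0.2910)² = 41100 kPa
P = 103521 − 41100 = 62421 kPa

P ≈ 62421 kPa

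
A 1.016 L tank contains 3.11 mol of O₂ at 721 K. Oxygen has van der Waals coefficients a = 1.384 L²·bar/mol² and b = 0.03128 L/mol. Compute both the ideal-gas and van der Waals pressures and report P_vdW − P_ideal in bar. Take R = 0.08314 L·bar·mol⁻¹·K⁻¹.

ΔP ≈ 6.46 bar

Ideal: P_ideal = nRT/V = (3.11)(0.08314)(721)/1.016 = 183.490 bar
vdW: P = nRT/(V − nb) − a n²/V² = 186.426/0.918719 − 13.3862/1.03226 = 202.919 − 12.9679 = 189.951 bar
ΔP = 189.951 − 183.490 = 6.46 bar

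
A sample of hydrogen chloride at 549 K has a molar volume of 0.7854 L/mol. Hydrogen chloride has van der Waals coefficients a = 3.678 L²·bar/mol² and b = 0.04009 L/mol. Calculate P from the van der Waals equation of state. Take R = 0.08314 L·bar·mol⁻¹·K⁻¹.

P = RT/(V_m − b) − a/V_m²
RT/(V_m − b) = (0.08314)(549)/(0.7854 − 0.04009) = 45.644/0.74531 = 61.242 bar
a/V_m² = 3.678/(0.7854)² = 5.9625 bar
P = 61.242 − 5.9625 = 55.28 bar

P ≈ 55.28 bar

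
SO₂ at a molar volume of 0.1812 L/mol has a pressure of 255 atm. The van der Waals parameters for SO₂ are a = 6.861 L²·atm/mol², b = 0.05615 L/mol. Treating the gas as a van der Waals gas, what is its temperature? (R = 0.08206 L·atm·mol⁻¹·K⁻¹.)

T ≈ 707.0 K

T = (P + a/V_m²)(V_m − b)/R
P + a/V_m² = 255 + 6.861/(0.1812)² = 463.96 atm
V_m − b = 0.1812 − 0.05615 = 0.12505 L/mol
T = (463.96)(0.12505)/0.08206 = 707.0 K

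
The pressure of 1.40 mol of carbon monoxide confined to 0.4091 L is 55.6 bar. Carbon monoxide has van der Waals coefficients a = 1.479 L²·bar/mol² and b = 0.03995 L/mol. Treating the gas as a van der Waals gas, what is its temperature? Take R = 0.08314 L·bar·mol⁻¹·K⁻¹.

T = (P + a n²/V²)(V − nb)/(nR)
P + a n²/V² = 55.6 + (1.479)(1.40)²/(0.4091)² = 72.921 bar
V − nb = 0.4091 − (1.40)(0.03995) = 0.35317 L
T = (72.921)(0.35317)/((1.40)(0.08314)) = 221.3 K

T ≈ 221.3 K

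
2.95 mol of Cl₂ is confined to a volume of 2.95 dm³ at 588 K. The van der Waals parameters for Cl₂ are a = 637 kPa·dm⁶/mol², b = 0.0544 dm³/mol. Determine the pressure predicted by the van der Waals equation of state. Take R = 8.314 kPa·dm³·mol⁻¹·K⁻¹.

P = nRT/(V − nb) − a n²/V²
nRT/(V − nb) = (2.95)(8.314)(588)/(2.95 − 2.95×0.0544) = 14421/2.7895 = 5169.7 kPa
a n²/V² = (637)(2.95)²/(2.95)² = 637.00 kPa
P = 5169.7 − 637.00 = 4533 kPa

P ≈ 4533 kPa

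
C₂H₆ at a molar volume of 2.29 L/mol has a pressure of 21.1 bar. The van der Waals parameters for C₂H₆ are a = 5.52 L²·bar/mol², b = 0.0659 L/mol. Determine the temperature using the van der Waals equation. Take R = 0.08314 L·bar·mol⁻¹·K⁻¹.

T ≈ 592.6 K

T = (P + a/V_m²)(V_m − b)/R
P + a/V_m² = 21.1 + 5.52/(2.29)² = 22.153 bar
V_m − b = 2.29 − 0.0659 = 2.2241 L/mol
T = (22.153)(2.2241)/0.08314 = 592.6 K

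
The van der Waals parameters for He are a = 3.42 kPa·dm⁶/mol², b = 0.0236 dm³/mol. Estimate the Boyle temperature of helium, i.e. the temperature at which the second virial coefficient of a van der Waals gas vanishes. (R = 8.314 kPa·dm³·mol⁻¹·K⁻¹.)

For a van der Waals gas the second virial coefficient B₂ = b − a/(RT) vanishes at T_B = a/(Rb).
T_B = 3.42/(8.314×0.0236) = 3.42/0.19621 = 17.43 K

T_B ≈ 17.43 K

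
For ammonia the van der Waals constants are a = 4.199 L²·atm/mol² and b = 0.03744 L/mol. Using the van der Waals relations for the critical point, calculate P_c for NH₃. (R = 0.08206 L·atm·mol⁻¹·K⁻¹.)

P_c ≈ 110.9 atm

For a van der Waals gas, P_c = a/(27b²).
P_c = 4.199/(27×(0.03744)²) = 4.199/0.037847 = 110.9 atm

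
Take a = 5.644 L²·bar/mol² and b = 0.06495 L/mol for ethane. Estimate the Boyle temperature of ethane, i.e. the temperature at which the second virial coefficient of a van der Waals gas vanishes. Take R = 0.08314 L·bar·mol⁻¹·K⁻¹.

T_B ≈ 1045 K

For a van der Waals gas the second virial coefficient B₂ = b − a/(RT) vanishes at T_B = a/(Rb).
T_B = 5.644/(0.08314×0.06495) = 5.644/0.0053999 = 1045 K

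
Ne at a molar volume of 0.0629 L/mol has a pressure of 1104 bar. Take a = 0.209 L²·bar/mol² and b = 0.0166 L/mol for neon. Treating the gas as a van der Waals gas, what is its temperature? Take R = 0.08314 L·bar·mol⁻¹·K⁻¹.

T ≈ 644.2 K

T = (P + a/V_m²)(V_m − b)/R
P + a/V_m² = 1104 + 0.209/(0.0629)² = 1156.8 bar
V_m − b = 0.0629 − 0.0166 = 0.046300 L/mol
T = (1156.8)(0.046300)/0.08314 = 644.2 K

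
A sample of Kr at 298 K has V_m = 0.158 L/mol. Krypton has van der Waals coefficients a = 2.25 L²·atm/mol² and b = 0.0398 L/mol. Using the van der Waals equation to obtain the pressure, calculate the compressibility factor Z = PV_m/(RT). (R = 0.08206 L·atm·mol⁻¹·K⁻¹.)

P = RT/(V_m − b) − a/V_m² = (0.08206)(298)/(0.158 − 0.0398) − 2.25/(0.158)²
  = 24.454/0.11820 − 90.130 = 206.89 − 90.130 = 116.76 atm
Z = PV_m/(RT) = (116.76)(0.158)/((0.08206)(298)) = 18.448/24.454 = 0.7544

Z ≈ 0.7544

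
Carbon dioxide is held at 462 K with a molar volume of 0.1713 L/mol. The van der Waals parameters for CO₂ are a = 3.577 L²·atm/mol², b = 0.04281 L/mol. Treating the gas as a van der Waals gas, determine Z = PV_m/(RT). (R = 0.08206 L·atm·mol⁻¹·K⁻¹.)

Z ≈ 0.7824

P = RT/(V_m − b) − a/V_m² = (0.08206)(462)/(0.1713 − 0.04281) − 3.577/(0.1713)²
  = 37.912/0.12849 − 121.90 = 295.06 − 121.90 = 173.16 atm
Z = PV_m/(RT) = (173.16)(0.1713)/((0.08206)(462)) = 29.662/37.912 = 0.7824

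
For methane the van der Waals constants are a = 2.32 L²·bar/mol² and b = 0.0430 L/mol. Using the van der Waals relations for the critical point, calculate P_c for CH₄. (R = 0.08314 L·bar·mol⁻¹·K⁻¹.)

For a van der Waals gas, P_c = a/(27b²).
P_c = 2.32/(27×(0.0430)²) = 2.32/0.049923 = 46.47 bar

P_c ≈ 46.47 bar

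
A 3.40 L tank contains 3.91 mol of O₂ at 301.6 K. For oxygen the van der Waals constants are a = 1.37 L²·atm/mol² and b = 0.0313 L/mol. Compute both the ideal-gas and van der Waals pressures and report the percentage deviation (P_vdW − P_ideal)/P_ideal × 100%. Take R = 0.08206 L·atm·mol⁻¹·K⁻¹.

Ideal: P_ideal = nRT/V = (3.91)(0.08206)(301.6)/3.40 = 28.4617 atm
vdW: P = nRT/(V − nb) − a n²/V² = 96.7697/3.27762 − 20.9447/11.5600 = 29.5244 − 1.81183 = 27.7126 atm
% deviation = (27.7126 − 28.4617)/28.4617 × 100% = -2.63%

-2.63 %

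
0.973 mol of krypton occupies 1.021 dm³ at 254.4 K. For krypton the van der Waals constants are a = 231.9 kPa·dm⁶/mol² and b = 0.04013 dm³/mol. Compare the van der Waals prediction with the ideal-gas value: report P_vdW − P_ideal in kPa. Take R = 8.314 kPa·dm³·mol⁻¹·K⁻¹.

Ideal: P_ideal = nRT/V = (0.973)(8.314)(254.4)/1.021 = 2015.65 kPa
vdW: P = nRT/(V − nb) − a n²/V² = 2057.97/0.981954 − 219.546/1.04244 = 2095.79 − 210.608 = 1885.18 kPa
ΔP = 1885.18 − 2015.65 = -130.5 kPa

ΔP ≈ -130.5 kPa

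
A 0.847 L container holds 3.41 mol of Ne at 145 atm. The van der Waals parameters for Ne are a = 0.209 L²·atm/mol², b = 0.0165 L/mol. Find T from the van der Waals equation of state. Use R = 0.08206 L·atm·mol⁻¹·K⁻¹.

T ≈ 419.3 K

T = (P + a n²/V²)(V − nb)/(nR)
P + a n²/V² = 145 + (0.209)(3.41)²/(0.847)² = 148.39 atm
V − nb = 0.847 − (3.41)(0.0165) = 0.79074 L
T = (148.39)(0.79074)/((3.41)(0.08206)) = 419.3 K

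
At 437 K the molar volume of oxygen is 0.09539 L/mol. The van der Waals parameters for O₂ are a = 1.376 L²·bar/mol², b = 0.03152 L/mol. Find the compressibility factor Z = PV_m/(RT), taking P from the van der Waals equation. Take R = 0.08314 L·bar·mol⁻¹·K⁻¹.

Z ≈ 1.096

P = RT/(V_m − b) − a/V_m² = (0.08314)(437)/(0.09539 − 0.03152) − 1.376/(0.09539)²
  = 36.332/0.063870 − 151.22 = 568.84 − 151.22 = 417.62 bar
Z = PV_m/(RT) = (417.62)(0.09539)/((0.08314)(437)) = 39.837/36.332 = 1.096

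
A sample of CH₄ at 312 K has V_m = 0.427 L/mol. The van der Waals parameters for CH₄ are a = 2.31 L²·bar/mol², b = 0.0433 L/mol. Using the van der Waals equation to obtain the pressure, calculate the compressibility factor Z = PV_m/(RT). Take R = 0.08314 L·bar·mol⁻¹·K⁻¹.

P = RT/(V_m − b) − a/V_m² = (0.08314)(312)/(0.427 − 0.0433) − 2.31/(0.427)²
  = 25.940/0.38370 − 12.669 = 67.605 − 12.669 = 54.936 bar
Z = PV_m/(RT) = (54.936)(0.427)/((0.08314)(312)) = 23.458/25.940 = 0.9043

Z ≈ 0.9043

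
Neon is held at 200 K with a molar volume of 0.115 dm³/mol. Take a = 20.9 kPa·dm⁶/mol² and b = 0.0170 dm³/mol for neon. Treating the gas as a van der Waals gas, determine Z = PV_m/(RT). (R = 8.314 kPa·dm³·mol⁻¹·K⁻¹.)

Z ≈ 1.064

P = RT/(V_m − b) − a/V_m² = (8.314)(200)/(0.115 − 0.0170) − 20.9/(0.115)²
  = 1662.8/0.098000 − 1580.3 = 16967 − 1580.3 = 15387 kPa
Z = PV_m/(RT) = (15387)(0.115)/((8.314)(200)) = 1769.5/1662.8 = 1.064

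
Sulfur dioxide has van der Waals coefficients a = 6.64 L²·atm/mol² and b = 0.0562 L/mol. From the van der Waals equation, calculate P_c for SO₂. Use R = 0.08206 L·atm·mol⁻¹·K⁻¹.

P_c ≈ 77.86 atm

For a van der Waals gas, P_c = a/(27b²).
P_c = 6.64/(27×(0.0562)²) = 6.64/0.085278 = 77.86 atm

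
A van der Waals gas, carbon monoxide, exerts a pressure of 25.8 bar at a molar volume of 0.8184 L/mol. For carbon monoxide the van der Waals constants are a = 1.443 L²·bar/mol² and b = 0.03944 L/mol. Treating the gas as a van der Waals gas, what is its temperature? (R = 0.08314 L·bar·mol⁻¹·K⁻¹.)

T ≈ 261.9 K

T = (P + a/V_m²)(V_m − b)/R
P + a/V_m² = 25.8 + 1.443/(0.8184)² = 27.954 bar
V_m − b = 0.8184 − 0.03944 = 0.77896 L/mol
T = (27.954)(0.77896)/0.08314 = 261.9 K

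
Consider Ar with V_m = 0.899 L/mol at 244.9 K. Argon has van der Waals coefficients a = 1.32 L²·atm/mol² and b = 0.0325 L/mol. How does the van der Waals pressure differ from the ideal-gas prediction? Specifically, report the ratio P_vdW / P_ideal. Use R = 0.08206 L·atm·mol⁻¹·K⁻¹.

P_vdW / P_ideal ≈ 0.9644

Ideal: P_ideal = RT/V_m = (0.08206)(244.9)/0.899 = 22.3543 atm
vdW: P = RT/(V_m − b) − a/V_m² = 20.0965/0.866500 − 1.32/0.808201 = 23.1927 − 1.63326 = 21.5594 atm
Ratio = 21.5594/22.3543 = 0.9644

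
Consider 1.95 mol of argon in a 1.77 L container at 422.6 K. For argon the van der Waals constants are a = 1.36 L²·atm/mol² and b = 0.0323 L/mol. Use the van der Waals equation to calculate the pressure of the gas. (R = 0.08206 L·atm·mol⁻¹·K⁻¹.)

P ≈ 37.96 atm

P = nRT/(V − nb) − a n²/V²
nRT/(V − nb) = (1.95)(0.08206)(422.6)/(1.77 − 1.95×0.0323) = 67.623/1.7070 = 39.615 atm
a n²/V² = (1.36)(1.95)²/(1.77)² = 1.6507 atm
P = 39.615 − 1.6507 = 37.96 atm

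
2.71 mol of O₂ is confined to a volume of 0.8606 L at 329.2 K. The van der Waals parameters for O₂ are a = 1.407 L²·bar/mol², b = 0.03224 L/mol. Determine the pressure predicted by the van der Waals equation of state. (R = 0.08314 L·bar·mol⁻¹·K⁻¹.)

P = nRT/(V − nb) − a n²/V²
nRT/(V − nb) = (2.71)(0.08314)(329.2)/(0.8606 − 2.71×0.03224) = 74.172/0.77323 = 95.925 bar
a n²/V² = (1.407)(2.71)²/(0.8606)² = 13.952 bar
P = 95.925 − 13.952 = 81.97 bar

P ≈ 81.97 bar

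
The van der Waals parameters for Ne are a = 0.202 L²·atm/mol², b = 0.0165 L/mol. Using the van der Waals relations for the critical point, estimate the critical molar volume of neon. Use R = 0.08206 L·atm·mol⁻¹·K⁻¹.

V_m,c ≈ 0.04950 L/mol

For a van der Waals gas, V_m,c = 3b.
V_m,c = 3×0.0165 = 0.04950 L/mol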